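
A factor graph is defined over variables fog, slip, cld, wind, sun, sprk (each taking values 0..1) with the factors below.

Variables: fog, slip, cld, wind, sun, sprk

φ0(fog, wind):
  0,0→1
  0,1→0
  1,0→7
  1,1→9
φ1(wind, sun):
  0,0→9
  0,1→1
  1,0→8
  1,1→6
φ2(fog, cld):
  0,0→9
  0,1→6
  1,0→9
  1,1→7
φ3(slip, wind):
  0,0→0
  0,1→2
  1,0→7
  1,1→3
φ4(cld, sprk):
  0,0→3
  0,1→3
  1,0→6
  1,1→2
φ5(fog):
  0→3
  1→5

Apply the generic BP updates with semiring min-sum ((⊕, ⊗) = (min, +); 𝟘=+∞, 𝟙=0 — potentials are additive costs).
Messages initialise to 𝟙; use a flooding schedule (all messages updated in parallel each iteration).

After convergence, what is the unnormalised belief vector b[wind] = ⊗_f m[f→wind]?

init: all messages = 𝟙 over 2 values
r1 m[φ0→fog] = [0, 7]
r1 m[φ0→wind] = [1, 0]
r1 m[φ1→wind] = [1, 6]
r1 m[φ1→sun] = [8, 1]
r1 m[φ2→fog] = [6, 7]
r1 m[φ2→cld] = [9, 6]
r1 m[φ3→slip] = [0, 3]
r1 m[φ3→wind] = [0, 2]
r1 m[φ4→cld] = [3, 2]
r1 m[φ4→sprk] = [3, 2]
r1 m[φ5→fog] = [3, 5]
r1 m[fog→φ0] = [0, 0]
r1 m[fog→φ2] = [0, 0]
r1 m[fog→φ5] = [0, 0]
r1 m[slip→φ3] = [0, 0]
r1 m[cld→φ2] = [0, 0]
r1 m[cld→φ4] = [0, 0]
r1 m[wind→φ0] = [0, 0]
r1 m[wind→φ1] = [0, 0]
r1 m[wind→φ3] = [0, 0]
r1 m[sun→φ1] = [0, 0]
r1 m[sprk→φ4] = [0, 0]
r2 m[φ0→fog] = [0, 7]
r2 m[φ0→wind] = [1, 0]
r2 m[φ1→wind] = [1, 6]
r2 m[φ1→sun] = [8, 1]
r2 m[φ2→fog] = [6, 7]
r2 m[φ2→cld] = [9, 6]
r2 m[φ3→slip] = [0, 3]
r2 m[φ3→wind] = [0, 2]
r2 m[φ4→cld] = [3, 2]
r2 m[φ4→sprk] = [3, 2]
r2 m[φ5→fog] = [3, 5]
r2 m[fog→φ0] = [9, 12]
r2 m[fog→φ2] = [3, 12]
r2 m[fog→φ5] = [6, 14]
r2 m[slip→φ3] = [0, 0]
r2 m[cld→φ2] = [3, 2]
r2 m[cld→φ4] = [9, 6]
r2 m[wind→φ0] = [1, 8]
r2 m[wind→φ1] = [1, 2]
r2 m[wind→φ3] = [2, 6]
r2 m[sun→φ1] = [0, 0]
r2 m[sprk→φ4] = [0, 0]
r3 m[φ0→fog] = [2, 8]
r3 m[φ0→wind] = [10, 9]
r3 m[φ1→wind] = [1, 6]
r3 m[φ1→sun] = [10, 2]
r3 m[φ2→fog] = [8, 9]
r3 m[φ2→cld] = [12, 9]
r3 m[φ3→slip] = [2, 9]
r3 m[φ3→wind] = [0, 2]
r3 m[φ4→cld] = [3, 2]
r3 m[φ4→sprk] = [12, 8]
r3 m[φ5→fog] = [3, 5]
r3 m[fog→φ0] = [9, 12]
r3 m[fog→φ2] = [3, 12]
r3 m[fog→φ5] = [6, 14]
r3 m[slip→φ3] = [0, 0]
r3 m[cld→φ2] = [3, 2]
r3 m[cld→φ4] = [9, 6]
r3 m[wind→φ0] = [1, 8]
r3 m[wind→φ1] = [1, 2]
r3 m[wind→φ3] = [2, 6]
r3 m[sun→φ1] = [0, 0]
r3 m[sprk→φ4] = [0, 0]
r4 m[φ0→fog] = [2, 8]
r4 m[φ0→wind] = [10, 9]
r4 m[φ1→wind] = [1, 6]
r4 m[φ1→sun] = [10, 2]
r4 m[φ2→fog] = [8, 9]
r4 m[φ2→cld] = [12, 9]
r4 m[φ3→slip] = [2, 9]
r4 m[φ3→wind] = [0, 2]
r4 m[φ4→cld] = [3, 2]
r4 m[φ4→sprk] = [12, 8]
r4 m[φ5→fog] = [3, 5]
r4 m[fog→φ0] = [11, 14]
r4 m[fog→φ2] = [5, 13]
r4 m[fog→φ5] = [10, 17]
r4 m[slip→φ3] = [0, 0]
r4 m[cld→φ2] = [3, 2]
r4 m[cld→φ4] = [12, 9]
r4 m[wind→φ0] = [1, 8]
r4 m[wind→φ1] = [10, 11]
r4 m[wind→φ3] = [11, 15]
r4 m[sun→φ1] = [0, 0]
r4 m[sprk→φ4] = [0, 0]
r5 m[φ0→fog] = [2, 8]
r5 m[φ0→wind] = [12, 11]
r5 m[φ1→wind] = [1, 6]
r5 m[φ1→sun] = [19, 11]
r5 m[φ2→fog] = [8, 9]
r5 m[φ2→cld] = [14, 11]
r5 m[φ3→slip] = [11, 18]
r5 m[φ3→wind] = [0, 2]
r5 m[φ4→cld] = [3, 2]
r5 m[φ4→sprk] = [15, 11]
r5 m[φ5→fog] = [3, 5]
r5 m[fog→φ0] = [11, 14]
r5 m[fog→φ2] = [5, 13]
r5 m[fog→φ5] = [10, 17]
r5 m[slip→φ3] = [0, 0]
r5 m[cld→φ2] = [3, 2]
r5 m[cld→φ4] = [12, 9]
r5 m[wind→φ0] = [1, 8]
r5 m[wind→φ1] = [10, 11]
r5 m[wind→φ3] = [11, 15]
r5 m[sun→φ1] = [0, 0]
r5 m[sprk→φ4] = [0, 0]
r6 m[φ0→fog] = [2, 8]
r6 m[φ0→wind] = [12, 11]
r6 m[φ1→wind] = [1, 6]
r6 m[φ1→sun] = [19, 11]
r6 m[φ2→fog] = [8, 9]
r6 m[φ2→cld] = [14, 11]
r6 m[φ3→slip] = [11, 18]
r6 m[φ3→wind] = [0, 2]
r6 m[φ4→cld] = [3, 2]
r6 m[φ4→sprk] = [15, 11]
r6 m[φ5→fog] = [3, 5]
r6 m[fog→φ0] = [11, 14]
r6 m[fog→φ2] = [5, 13]
r6 m[fog→φ5] = [10, 17]
r6 m[slip→φ3] = [0, 0]
r6 m[cld→φ2] = [3, 2]
r6 m[cld→φ4] = [14, 11]
r6 m[wind→φ0] = [1, 8]
r6 m[wind→φ1] = [12, 13]
r6 m[wind→φ3] = [13, 17]
r6 m[sun→φ1] = [0, 0]
r6 m[sprk→φ4] = [0, 0]
r7 m[φ0→fog] = [2, 8]
r7 m[φ0→wind] = [12, 11]
r7 m[φ1→wind] = [1, 6]
r7 m[φ1→sun] = [21, 13]
r7 m[φ2→fog] = [8, 9]
r7 m[φ2→cld] = [14, 11]
r7 m[φ3→slip] = [13, 20]
r7 m[φ3→wind] = [0, 2]
r7 m[φ4→cld] = [3, 2]
r7 m[φ4→sprk] = [17, 13]
r7 m[φ5→fog] = [3, 5]
r7 m[fog→φ0] = [11, 14]
r7 m[fog→φ2] = [5, 13]
r7 m[fog→φ5] = [10, 17]
r7 m[slip→φ3] = [0, 0]
r7 m[cld→φ2] = [3, 2]
r7 m[cld→φ4] = [14, 11]
r7 m[wind→φ0] = [1, 8]
r7 m[wind→φ1] = [12, 13]
r7 m[wind→φ3] = [13, 17]
r7 m[sun→φ1] = [0, 0]
r7 m[sprk→φ4] = [0, 0]
r8 m[φ0→fog] = [2, 8]
r8 m[φ0→wind] = [12, 11]
r8 m[φ1→wind] = [1, 6]
r8 m[φ1→sun] = [21, 13]
r8 m[φ2→fog] = [8, 9]
r8 m[φ2→cld] = [14, 11]
r8 m[φ3→slip] = [13, 20]
r8 m[φ3→wind] = [0, 2]
r8 m[φ4→cld] = [3, 2]
r8 m[φ4→sprk] = [17, 13]
r8 m[φ5→fog] = [3, 5]
r8 m[fog→φ0] = [11, 14]
r8 m[fog→φ2] = [5, 13]
r8 m[fog→φ5] = [10, 17]
r8 m[slip→φ3] = [0, 0]
r8 m[cld→φ2] = [3, 2]
r8 m[cld→φ4] = [14, 11]
r8 m[wind→φ0] = [1, 8]
r8 m[wind→φ1] = [12, 13]
r8 m[wind→φ3] = [13, 17]
r8 m[sun→φ1] = [0, 0]
r8 m[sprk→φ4] = [0, 0]
fixed point reached at round 8
b[wind] = ⊗ incoming = [13, 19]

b[wind] = [13, 19]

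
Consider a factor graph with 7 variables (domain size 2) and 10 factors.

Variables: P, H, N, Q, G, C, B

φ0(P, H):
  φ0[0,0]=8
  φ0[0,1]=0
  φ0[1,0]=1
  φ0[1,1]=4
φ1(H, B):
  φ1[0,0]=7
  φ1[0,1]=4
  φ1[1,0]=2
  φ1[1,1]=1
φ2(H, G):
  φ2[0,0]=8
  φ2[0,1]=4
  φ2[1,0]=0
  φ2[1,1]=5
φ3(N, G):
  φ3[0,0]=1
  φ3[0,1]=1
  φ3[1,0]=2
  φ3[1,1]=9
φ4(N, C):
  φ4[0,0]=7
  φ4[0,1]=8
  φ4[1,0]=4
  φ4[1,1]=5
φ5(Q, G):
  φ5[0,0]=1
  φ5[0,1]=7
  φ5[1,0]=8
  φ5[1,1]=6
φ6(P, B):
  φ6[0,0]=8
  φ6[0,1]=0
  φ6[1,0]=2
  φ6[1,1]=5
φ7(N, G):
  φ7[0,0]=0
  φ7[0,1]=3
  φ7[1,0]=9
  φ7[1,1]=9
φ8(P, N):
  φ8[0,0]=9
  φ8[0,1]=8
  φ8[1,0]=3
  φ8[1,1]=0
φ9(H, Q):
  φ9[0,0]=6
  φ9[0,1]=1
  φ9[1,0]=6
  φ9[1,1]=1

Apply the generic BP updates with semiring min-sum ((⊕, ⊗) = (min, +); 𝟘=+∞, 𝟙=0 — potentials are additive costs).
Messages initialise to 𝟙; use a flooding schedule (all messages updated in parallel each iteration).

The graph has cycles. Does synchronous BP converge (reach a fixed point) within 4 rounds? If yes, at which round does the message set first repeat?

NOT CONVERGED within 4 rounds

init: all messages = 𝟙 over 2 values
r1 m[φ0→P] = [0, 1]
r1 m[φ0→H] = [1, 0]
r1 m[φ1→H] = [4, 1]
r1 m[φ1→B] = [2, 1]
r1 m[φ2→H] = [4, 0]
r1 m[φ2→G] = [0, 4]
r1 m[φ3→N] = [1, 2]
r1 m[φ3→G] = [1, 1]
r1 m[φ4→N] = [7, 4]
r1 m[φ4→C] = [4, 5]
r1 m[φ5→Q] = [1, 6]
r1 m[φ5→G] = [1, 6]
r1 m[φ6→P] = [0, 2]
r1 m[φ6→B] = [2, 0]
r1 m[φ7→N] = [0, 9]
r1 m[φ7→G] = [0, 3]
r1 m[φ8→P] = [8, 0]
r1 m[φ8→N] = [3, 0]
r1 m[φ9→H] = [1, 1]
r1 m[φ9→Q] = [6, 1]
r1 m[P→φ0] = [0, 0]
r1 m[P→φ6] = [0, 0]
r1 m[P→φ8] = [0, 0]
r1 m[H→φ0] = [0, 0]
r1 m[H→φ1] = [0, 0]
r1 m[H→φ2] = [0, 0]
r1 m[H→φ9] = [0, 0]
r1 m[N→φ3] = [0, 0]
r1 m[N→φ4] = [0, 0]
r1 m[N→φ7] = [0, 0]
r1 m[N→φ8] = [0, 0]
r1 m[Q→φ5] = [0, 0]
r1 m[Q→φ9] = [0, 0]
r1 m[G→φ2] = [0, 0]
r1 m[G→φ3] = [0, 0]
r1 m[G→φ5] = [0, 0]
r1 m[G→φ7] = [0, 0]
r1 m[C→φ4] = [0, 0]
r1 m[B→φ1] = [0, 0]
r1 m[B→φ6] = [0, 0]
r2 m[φ0→P] = [0, 1]
r2 m[φ0→H] = [1, 0]
r2 m[φ1→H] = [4, 1]
r2 m[φ1→B] = [2, 1]
r2 m[φ2→H] = [4, 0]
r2 m[φ2→G] = [0, 4]
r2 m[φ3→N] = [1, 2]
r2 m[φ3→G] = [1, 1]
r2 m[φ4→N] = [7, 4]
r2 m[φ4→C] = [4, 5]
r2 m[φ5→Q] = [1, 6]
r2 m[φ5→G] = [1, 6]
r2 m[φ6→P] = [0, 2]
r2 m[φ6→B] = [2, 0]
r2 m[φ7→N] = [0, 9]
r2 m[φ7→G] = [0, 3]
r2 m[φ8→P] = [8, 0]
r2 m[φ8→N] = [3, 0]
r2 m[φ9→H] = [1, 1]
r2 m[φ9→Q] = [6, 1]
r2 m[P→φ0] = [8, 2]
r2 m[P→φ6] = [8, 1]
r2 m[P→φ8] = [0, 3]
r2 m[H→φ0] = [9, 2]
r2 m[H→φ1] = [6, 1]
r2 m[H→φ2] = [6, 2]
r2 m[H→φ9] = [9, 1]
r2 m[N→φ3] = [10, 13]
r2 m[N→φ4] = [4, 11]
r2 m[N→φ7] = [11, 6]
r2 m[N→φ8] = [8, 15]
r2 m[Q→φ5] = [6, 1]
r2 m[Q→φ9] = [1, 6]
r2 m[G→φ2] = [2, 10]
r2 m[G→φ3] = [1, 13]
r2 m[G→φ5] = [1, 8]
r2 m[G→φ7] = [2, 11]
r2 m[C→φ4] = [0, 0]
r2 m[B→φ1] = [2, 0]
r2 m[B→φ6] = [2, 1]
r3 m[φ0→P] = [2, 6]
r3 m[φ0→H] = [3, 6]
r3 m[φ1→H] = [4, 1]
r3 m[φ1→B] = [3, 2]
r3 m[φ2→H] = [10, 2]
r3 m[φ2→G] = [2, 7]
r3 m[φ3→N] = [2, 3]
r3 m[φ3→G] = [11, 11]
r3 m[φ4→N] = [7, 4]
r3 m[φ4→C] = [11, 12]
r3 m[φ5→Q] = [2, 9]
r3 m[φ5→G] = [7, 7]
r3 m[φ6→P] = [1, 4]
r3 m[φ6→B] = [3, 6]
r3 m[φ7→N] = [2, 11]
r3 m[φ7→G] = [11, 14]
r3 m[φ8→P] = [17, 11]
r3 m[φ8→N] = [6, 3]
r3 m[φ9→H] = [7, 7]
r3 m[φ9→Q] = [7, 2]
r3 m[P→φ0] = [8, 2]
r3 m[P→φ6] = [8, 1]
r3 m[P→φ8] = [0, 3]
r3 m[H→φ0] = [9, 2]
r3 m[H→φ1] = [6, 1]
r3 m[H→φ2] = [6, 2]
r3 m[H→φ9] = [9, 1]
r3 m[N→φ3] = [10, 13]
r3 m[N→φ4] = [4, 11]
r3 m[N→φ7] = [11, 6]
r3 m[N→φ8] = [8, 15]
r3 m[Q→φ5] = [6, 1]
r3 m[Q→φ9] = [1, 6]
r3 m[G→φ2] = [2, 10]
r3 m[G→φ3] = [1, 13]
r3 m[G→φ5] = [1, 8]
r3 m[G→φ7] = [2, 11]
r3 m[C→φ4] = [0, 0]
r3 m[B→φ1] = [2, 0]
r3 m[B→φ6] = [2, 1]
r4 m[φ0→P] = [2, 6]
r4 m[φ0→H] = [3, 6]
r4 m[φ1→H] = [4, 1]
r4 m[φ1→B] = [3, 2]
r4 m[φ2→H] = [10, 2]
r4 m[φ2→G] = [2, 7]
r4 m[φ3→N] = [2, 3]
r4 m[φ3→G] = [11, 11]
r4 m[φ4→N] = [7, 4]
r4 m[φ4→C] = [11, 12]
r4 m[φ5→Q] = [2, 9]
r4 m[φ5→G] = [7, 7]
r4 m[φ6→P] = [1, 4]
r4 m[φ6→B] = [3, 6]
r4 m[φ7→N] = [2, 11]
r4 m[φ7→G] = [11, 14]
r4 m[φ8→P] = [17, 11]
r4 m[φ8→N] = [6, 3]
r4 m[φ9→H] = [7, 7]
r4 m[φ9→Q] = [7, 2]
r4 m[P→φ0] = [18, 15]
r4 m[P→φ6] = [19, 17]
r4 m[P→φ8] = [3, 10]
r4 m[H→φ0] = [21, 10]
r4 m[H→φ1] = [20, 15]
r4 m[H→φ2] = [14, 14]
r4 m[H→φ9] = [17, 9]
r4 m[N→φ3] = [15, 18]
r4 m[N→φ4] = [10, 17]
r4 m[N→φ7] = [15, 10]
r4 m[N→φ8] = [11, 18]
r4 m[Q→φ5] = [7, 2]
r4 m[Q→φ9] = [2, 9]
r4 m[G→φ2] = [29, 32]
r4 m[G→φ3] = [20, 28]
r4 m[G→φ5] = [24, 32]
r4 m[G→φ7] = [20, 25]
r4 m[C→φ4] = [0, 0]
r4 m[B→φ1] = [3, 6]
r4 m[B→φ6] = [3, 2]
no fixed point within 4 rounds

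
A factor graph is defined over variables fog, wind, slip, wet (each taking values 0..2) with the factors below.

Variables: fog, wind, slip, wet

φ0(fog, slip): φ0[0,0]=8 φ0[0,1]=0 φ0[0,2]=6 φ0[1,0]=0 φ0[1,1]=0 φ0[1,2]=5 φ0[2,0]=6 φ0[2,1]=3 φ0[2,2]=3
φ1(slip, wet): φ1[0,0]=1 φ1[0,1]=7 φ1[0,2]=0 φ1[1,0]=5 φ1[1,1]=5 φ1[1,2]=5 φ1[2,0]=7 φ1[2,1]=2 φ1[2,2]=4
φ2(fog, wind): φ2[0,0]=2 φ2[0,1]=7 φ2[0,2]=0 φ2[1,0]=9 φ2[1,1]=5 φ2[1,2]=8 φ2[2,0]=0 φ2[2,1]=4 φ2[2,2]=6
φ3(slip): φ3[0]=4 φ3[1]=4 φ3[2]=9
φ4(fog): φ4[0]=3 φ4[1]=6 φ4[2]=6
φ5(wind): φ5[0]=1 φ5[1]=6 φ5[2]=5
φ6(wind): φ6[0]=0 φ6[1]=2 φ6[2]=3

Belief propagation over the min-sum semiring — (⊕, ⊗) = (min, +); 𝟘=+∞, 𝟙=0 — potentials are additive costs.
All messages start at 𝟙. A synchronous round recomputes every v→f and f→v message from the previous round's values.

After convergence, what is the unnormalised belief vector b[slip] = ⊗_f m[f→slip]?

init: all messages = 𝟙 over 3 values
r1 m[φ0→fog] = [0, 0, 3]
r1 m[φ0→slip] = [0, 0, 3]
r1 m[φ1→slip] = [0, 5, 2]
r1 m[φ1→wet] = [1, 2, 0]
r1 m[φ2→fog] = [0, 5, 0]
r1 m[φ2→wind] = [0, 4, 0]
r1 m[φ3→slip] = [4, 4, 9]
r1 m[φ4→fog] = [3, 6, 6]
r1 m[φ5→wind] = [1, 6, 5]
r1 m[φ6→wind] = [0, 2, 3]
r1 m[fog→φ0] = [0, 0, 0]
r1 m[fog→φ2] = [0, 0, 0]
r1 m[fog→φ4] = [0, 0, 0]
r1 m[wind→φ2] = [0, 0, 0]
r1 m[wind→φ5] = [0, 0, 0]
r1 m[wind→φ6] = [0, 0, 0]
r1 m[slip→φ0] = [0, 0, 0]
r1 m[slip→φ1] = [0, 0, 0]
r1 m[slip→φ3] = [0, 0, 0]
r1 m[wet→φ1] = [0, 0, 0]
r2 m[φ0→fog] = [0, 0, 3]
r2 m[φ0→slip] = [0, 0, 3]
r2 m[φ1→slip] = [0, 5, 2]
r2 m[φ1→wet] = [1, 2, 0]
r2 m[φ2→fog] = [0, 5, 0]
r2 m[φ2→wind] = [0, 4, 0]
r2 m[φ3→slip] = [4, 4, 9]
r2 m[φ4→fog] = [3, 6, 6]
r2 m[φ5→wind] = [1, 6, 5]
r2 m[φ6→wind] = [0, 2, 3]
r2 m[fog→φ0] = [3, 11, 6]
r2 m[fog→φ2] = [3, 6, 9]
r2 m[fog→φ4] = [0, 5, 3]
r2 m[wind→φ2] = [1, 8, 8]
r2 m[wind→φ5] = [0, 6, 3]
r2 m[wind→φ6] = [1, 10, 5]
r2 m[slip→φ0] = [4, 9, 11]
r2 m[slip→φ1] = [4, 4, 12]
r2 m[slip→φ3] = [0, 5, 5]
r2 m[wet→φ1] = [0, 0, 0]
r3 m[φ0→fog] = [9, 4, 10]
r3 m[φ0→slip] = [11, 3, 9]
r3 m[φ1→slip] = [0, 5, 2]
r3 m[φ1→wet] = [5, 9, 4]
r3 m[φ2→fog] = [3, 10, 1]
r3 m[φ2→wind] = [5, 10, 3]
r3 m[φ3→slip] = [4, 4, 9]
r3 m[φ4→fog] = [3, 6, 6]
r3 m[φ5→wind] = [1, 6, 5]
r3 m[φ6→wind] = [0, 2, 3]
r3 m[fog→φ0] = [3, 11, 6]
r3 m[fog→φ2] = [3, 6, 9]
r3 m[fog→φ4] = [0, 5, 3]
r3 m[wind→φ2] = [1, 8, 8]
r3 m[wind→φ5] = [0, 6, 3]
r3 m[wind→φ6] = [1, 10, 5]
r3 m[slip→φ0] = [4, 9, 11]
r3 m[slip→φ1] = [4, 4, 12]
r3 m[slip→φ3] = [0, 5, 5]
r3 m[wet→φ1] = [0, 0, 0]
r4 m[φ0→fog] = [9, 4, 10]
r4 m[φ0→slip] = [11, 3, 9]
r4 m[φ1→slip] = [0, 5, 2]
r4 m[φ1→wet] = [5, 9, 4]
r4 m[φ2→fog] = [3, 10, 1]
r4 m[φ2→wind] = [5, 10, 3]
r4 m[φ3→slip] = [4, 4, 9]
r4 m[φ4→fog] = [3, 6, 6]
r4 m[φ5→wind] = [1, 6, 5]
r4 m[φ6→wind] = [0, 2, 3]
r4 m[fog→φ0] = [6, 16, 7]
r4 m[fog→φ2] = [12, 10, 16]
r4 m[fog→φ4] = [12, 14, 11]
r4 m[wind→φ2] = [1, 8, 8]
r4 m[wind→φ5] = [5, 12, 6]
r4 m[wind→φ6] = [6, 16, 8]
r4 m[slip→φ0] = [4, 9, 11]
r4 m[slip→φ1] = [15, 7, 18]
r4 m[slip→φ3] = [11, 8, 11]
r4 m[wet→φ1] = [0, 0, 0]
r5 m[φ0→fog] = [9, 4, 10]
r5 m[φ0→slip] = [13, 6, 10]
r5 m[φ1→slip] = [0, 5, 2]
r5 m[φ1→wet] = [12, 12, 12]
r5 m[φ2→fog] = [3, 10, 1]
r5 m[φ2→wind] = [14, 15, 12]
r5 m[φ3→slip] = [4, 4, 9]
r5 m[φ4→fog] = [3, 6, 6]
r5 m[φ5→wind] = [1, 6, 5]
r5 m[φ6→wind] = [0, 2, 3]
r5 m[fog→φ0] = [6, 16, 7]
r5 m[fog→φ2] = [12, 10, 16]
r5 m[fog→φ4] = [12, 14, 11]
r5 m[wind→φ2] = [1, 8, 8]
r5 m[wind→φ5] = [5, 12, 6]
r5 m[wind→φ6] = [6, 16, 8]
r5 m[slip→φ0] = [4, 9, 11]
r5 m[slip→φ1] = [15, 7, 18]
r5 m[slip→φ3] = [11, 8, 11]
r5 m[wet→φ1] = [0, 0, 0]
r6 m[φ0→fog] = [9, 4, 10]
r6 m[φ0→slip] = [13, 6, 10]
r6 m[φ1→slip] = [0, 5, 2]
r6 m[φ1→wet] = [12, 12, 12]
r6 m[φ2→fog] = [3, 10, 1]
r6 m[φ2→wind] = [14, 15, 12]
r6 m[φ3→slip] = [4, 4, 9]
r6 m[φ4→fog] = [3, 6, 6]
r6 m[φ5→wind] = [1, 6, 5]
r6 m[φ6→wind] = [0, 2, 3]
r6 m[fog→φ0] = [6, 16, 7]
r6 m[fog→φ2] = [12, 10, 16]
r6 m[fog→φ4] = [12, 14, 11]
r6 m[wind→φ2] = [1, 8, 8]
r6 m[wind→φ5] = [14, 17, 15]
r6 m[wind→φ6] = [15, 21, 17]
r6 m[slip→φ0] = [4, 9, 11]
r6 m[slip→φ1] = [17, 10, 19]
r6 m[slip→φ3] = [13, 11, 12]
r6 m[wet→φ1] = [0, 0, 0]
r7 m[φ0→fog] = [9, 4, 10]
r7 m[φ0→slip] = [13, 6, 10]
r7 m[φ1→slip] = [0, 5, 2]
r7 m[φ1→wet] = [15, 15, 15]
r7 m[φ2→fog] = [3, 10, 1]
r7 m[φ2→wind] = [14, 15, 12]
r7 m[φ3→slip] = [4, 4, 9]
r7 m[φ4→fog] = [3, 6, 6]
r7 m[φ5→wind] = [1, 6, 5]
r7 m[φ6→wind] = [0, 2, 3]
r7 m[fog→φ0] = [6, 16, 7]
r7 m[fog→φ2] = [12, 10, 16]
r7 m[fog→φ4] = [12, 14, 11]
r7 m[wind→φ2] = [1, 8, 8]
r7 m[wind→φ5] = [14, 17, 15]
r7 m[wind→φ6] = [15, 21, 17]
r7 m[slip→φ0] = [4, 9, 11]
r7 m[slip→φ1] = [17, 10, 19]
r7 m[slip→φ3] = [13, 11, 12]
r7 m[wet→φ1] = [0, 0, 0]
r8 m[φ0→fog] = [9, 4, 10]
r8 m[φ0→slip] = [13, 6, 10]
r8 m[φ1→slip] = [0, 5, 2]
r8 m[φ1→wet] = [15, 15, 15]
r8 m[φ2→fog] = [3, 10, 1]
r8 m[φ2→wind] = [14, 15, 12]
r8 m[φ3→slip] = [4, 4, 9]
r8 m[φ4→fog] = [3, 6, 6]
r8 m[φ5→wind] = [1, 6, 5]
r8 m[φ6→wind] = [0, 2, 3]
r8 m[fog→φ0] = [6, 16, 7]
r8 m[fog→φ2] = [12, 10, 16]
r8 m[fog→φ4] = [12, 14, 11]
r8 m[wind→φ2] = [1, 8, 8]
r8 m[wind→φ5] = [14, 17, 15]
r8 m[wind→φ6] = [15, 21, 17]
r8 m[slip→φ0] = [4, 9, 11]
r8 m[slip→φ1] = [17, 10, 19]
r8 m[slip→φ3] = [13, 11, 12]
r8 m[wet→φ1] = [0, 0, 0]
fixed point reached at round 8
b[slip] = ⊗ incoming = [17, 15, 21]

b[slip] = [17, 15, 21]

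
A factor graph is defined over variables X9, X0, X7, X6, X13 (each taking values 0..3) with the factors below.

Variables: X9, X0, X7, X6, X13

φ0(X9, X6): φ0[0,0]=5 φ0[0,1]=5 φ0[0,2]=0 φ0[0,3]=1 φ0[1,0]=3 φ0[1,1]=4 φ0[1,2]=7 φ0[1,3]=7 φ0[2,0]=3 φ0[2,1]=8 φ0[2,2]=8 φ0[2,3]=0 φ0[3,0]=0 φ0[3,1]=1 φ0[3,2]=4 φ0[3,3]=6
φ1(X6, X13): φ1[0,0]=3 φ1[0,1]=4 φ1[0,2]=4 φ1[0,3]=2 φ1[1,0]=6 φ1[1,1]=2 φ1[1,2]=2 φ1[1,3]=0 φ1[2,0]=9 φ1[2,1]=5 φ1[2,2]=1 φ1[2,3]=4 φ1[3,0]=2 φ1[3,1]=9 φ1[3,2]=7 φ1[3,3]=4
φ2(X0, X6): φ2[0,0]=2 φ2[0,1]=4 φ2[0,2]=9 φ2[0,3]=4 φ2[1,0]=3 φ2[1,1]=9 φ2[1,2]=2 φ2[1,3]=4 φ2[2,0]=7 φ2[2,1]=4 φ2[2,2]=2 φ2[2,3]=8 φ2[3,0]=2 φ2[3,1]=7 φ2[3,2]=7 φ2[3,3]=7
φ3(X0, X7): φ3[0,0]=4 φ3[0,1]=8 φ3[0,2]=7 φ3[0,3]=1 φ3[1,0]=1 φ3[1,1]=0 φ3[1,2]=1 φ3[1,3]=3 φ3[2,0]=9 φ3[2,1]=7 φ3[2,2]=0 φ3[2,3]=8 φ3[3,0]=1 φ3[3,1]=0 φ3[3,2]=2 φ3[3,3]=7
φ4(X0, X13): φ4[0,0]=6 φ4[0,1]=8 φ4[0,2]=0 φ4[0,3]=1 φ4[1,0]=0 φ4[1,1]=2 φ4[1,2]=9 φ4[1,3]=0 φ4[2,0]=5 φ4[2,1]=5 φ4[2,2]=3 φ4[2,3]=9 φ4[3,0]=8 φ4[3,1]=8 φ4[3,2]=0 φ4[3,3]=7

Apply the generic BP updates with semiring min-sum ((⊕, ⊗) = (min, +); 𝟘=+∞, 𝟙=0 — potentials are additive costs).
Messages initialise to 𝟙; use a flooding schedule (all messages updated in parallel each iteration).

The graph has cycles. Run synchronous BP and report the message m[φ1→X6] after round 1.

init: all messages = 𝟙 over 4 values
r1 m[φ0→X9] = [0, 3, 0, 0]
r1 m[φ0→X6] = [0, 1, 0, 0]
r1 m[φ1→X6] = [2, 0, 1, 2]
r1 m[φ1→X13] = [2, 2, 1, 0]
r1 m[φ2→X0] = [2, 2, 2, 2]
r1 m[φ2→X6] = [2, 4, 2, 4]
r1 m[φ3→X0] = [1, 0, 0, 0]
r1 m[φ3→X7] = [1, 0, 0, 1]
r1 m[φ4→X0] = [0, 0, 3, 0]
r1 m[φ4→X13] = [0, 2, 0, 0]
r1 m[X9→φ0] = [0, 0, 0, 0]
r1 m[X0→φ2] = [0, 0, 0, 0]
r1 m[X0→φ3] = [0, 0, 0, 0]
r1 m[X0→φ4] = [0, 0, 0, 0]
r1 m[X7→φ3] = [0, 0, 0, 0]
r1 m[X6→φ0] = [0, 0, 0, 0]
r1 m[X6→φ1] = [0, 0, 0, 0]
r1 m[X6→φ2] = [0, 0, 0, 0]
r1 m[X13→φ1] = [0, 0, 0, 0]
r1 m[X13→φ4] = [0, 0, 0, 0]

message @ round 1 = [2, 0, 1, 2]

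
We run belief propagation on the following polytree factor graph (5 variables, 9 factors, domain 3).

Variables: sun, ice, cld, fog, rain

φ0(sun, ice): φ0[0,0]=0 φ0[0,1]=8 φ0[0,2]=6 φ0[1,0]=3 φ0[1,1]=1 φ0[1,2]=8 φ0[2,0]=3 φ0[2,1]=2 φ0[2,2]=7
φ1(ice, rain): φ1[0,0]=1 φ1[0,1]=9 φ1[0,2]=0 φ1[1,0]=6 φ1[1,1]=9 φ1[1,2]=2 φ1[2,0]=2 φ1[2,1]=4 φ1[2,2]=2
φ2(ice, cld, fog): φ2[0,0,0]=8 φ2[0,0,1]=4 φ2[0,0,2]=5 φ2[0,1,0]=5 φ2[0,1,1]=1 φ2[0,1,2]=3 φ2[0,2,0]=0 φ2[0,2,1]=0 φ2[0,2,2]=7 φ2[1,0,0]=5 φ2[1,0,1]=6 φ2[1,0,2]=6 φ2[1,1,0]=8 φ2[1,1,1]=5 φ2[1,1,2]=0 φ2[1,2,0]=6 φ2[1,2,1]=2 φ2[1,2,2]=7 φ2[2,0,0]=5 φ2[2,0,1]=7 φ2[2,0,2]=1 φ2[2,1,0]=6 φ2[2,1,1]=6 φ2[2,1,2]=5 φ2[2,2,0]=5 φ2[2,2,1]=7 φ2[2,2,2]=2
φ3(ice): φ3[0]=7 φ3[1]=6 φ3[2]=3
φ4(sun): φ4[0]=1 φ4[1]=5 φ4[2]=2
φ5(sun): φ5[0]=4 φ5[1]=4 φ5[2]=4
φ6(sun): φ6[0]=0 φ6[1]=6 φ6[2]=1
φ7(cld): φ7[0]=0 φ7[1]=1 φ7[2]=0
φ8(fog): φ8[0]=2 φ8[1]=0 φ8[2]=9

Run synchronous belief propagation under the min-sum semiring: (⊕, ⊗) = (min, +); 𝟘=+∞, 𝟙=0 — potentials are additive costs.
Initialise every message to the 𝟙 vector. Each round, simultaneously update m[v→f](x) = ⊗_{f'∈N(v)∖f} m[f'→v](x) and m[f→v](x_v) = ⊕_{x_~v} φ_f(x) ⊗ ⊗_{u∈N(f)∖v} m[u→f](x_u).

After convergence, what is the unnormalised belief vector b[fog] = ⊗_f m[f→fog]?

b[fog] = [14, 12, 25]

init: all messages = 𝟙 over 3 values
r1 m[φ0→sun] = [0, 1, 2]
r1 m[φ0→ice] = [0, 1, 6]
r1 m[φ1→ice] = [0, 2, 2]
r1 m[φ1→rain] = [1, 4, 0]
r1 m[φ2→ice] = [0, 0, 1]
r1 m[φ2→cld] = [1, 0, 0]
r1 m[φ2→fog] = [0, 0, 0]
r1 m[φ3→ice] = [7, 6, 3]
r1 m[φ4→sun] = [1, 5, 2]
r1 m[φ5→sun] = [4, 4, 4]
r1 m[φ6→sun] = [0, 6, 1]
r1 m[φ7→cld] = [0, 1, 0]
r1 m[φ8→fog] = [2, 0, 9]
r1 m[sun→φ0] = [0, 0, 0]
r1 m[sun→φ4] = [0, 0, 0]
r1 m[sun→φ5] = [0, 0, 0]
r1 m[sun→φ6] = [0, 0, 0]
r1 m[ice→φ0] = [0, 0, 0]
r1 m[ice→φ1] = [0, 0, 0]
r1 m[ice→φ2] = [0, 0, 0]
r1 m[ice→φ3] = [0, 0, 0]
r1 m[cld→φ2] = [0, 0, 0]
r1 m[cld→φ7] = [0, 0, 0]
r1 m[fog→φ2] = [0, 0, 0]
r1 m[fog→φ8] = [0, 0, 0]
r1 m[rain→φ1] = [0, 0, 0]
r2 m[φ0→sun] = [0, 1, 2]
r2 m[φ0→ice] = [0, 1, 6]
r2 m[φ1→ice] = [0, 2, 2]
r2 m[φ1→rain] = [1, 4, 0]
r2 m[φ2→ice] = [0, 0, 1]
r2 m[φ2→cld] = [1, 0, 0]
r2 m[φ2→fog] = [0, 0, 0]
r2 m[φ3→ice] = [7, 6, 3]
r2 m[φ4→sun] = [1, 5, 2]
r2 m[φ5→sun] = [4, 4, 4]
r2 m[φ6→sun] = [0, 6, 1]
r2 m[φ7→cld] = [0, 1, 0]
r2 m[φ8→fog] = [2, 0, 9]
r2 m[sun→φ0] = [5, 15, 7]
r2 m[sun→φ4] = [4, 11, 7]
r2 m[sun→φ5] = [1, 12, 5]
r2 m[sun→φ6] = [5, 10, 8]
r2 m[ice→φ0] = [7, 8, 6]
r2 m[ice→φ1] = [7, 7, 10]
r2 m[ice→φ2] = [7, 9, 11]
r2 m[ice→φ3] = [0, 3, 9]
r2 m[cld→φ2] = [0, 1, 0]
r2 m[cld→φ7] = [1, 0, 0]
r2 m[fog→φ2] = [2, 0, 9]
r2 m[fog→φ8] = [0, 0, 0]
r2 m[rain→φ1] = [0, 0, 0]
r3 m[φ0→sun] = [7, 9, 10]
r3 m[φ0→ice] = [5, 9, 11]
r3 m[φ1→ice] = [0, 2, 2]
r3 m[φ1→rain] = [8, 14, 7]
r3 m[φ2→ice] = [0, 2, 7]
r3 m[φ2→cld] = [11, 8, 7]
r3 m[φ2→fog] = [7, 7, 10]
r3 m[φ3→ice] = [7, 6, 3]
r3 m[φ4→sun] = [1, 5, 2]
r3 m[φ5→sun] = [4, 4, 4]
r3 m[φ6→sun] = [0, 6, 1]
r3 m[φ7→cld] = [0, 1, 0]
r3 m[φ8→fog] = [2, 0, 9]
r3 m[sun→φ0] = [5, 15, 7]
r3 m[sun→φ4] = [4, 11, 7]
r3 m[sun→φ5] = [1, 12, 5]
r3 m[sun→φ6] = [5, 10, 8]
r3 m[ice→φ0] = [7, 8, 6]
r3 m[ice→φ1] = [7, 7, 10]
r3 m[ice→φ2] = [7, 9, 11]
r3 m[ice→φ3] = [0, 3, 9]
r3 m[cld→φ2] = [0, 1, 0]
r3 m[cld→φ7] = [1, 0, 0]
r3 m[fog→φ2] = [2, 0, 9]
r3 m[fog→φ8] = [0, 0, 0]
r3 m[rain→φ1] = [0, 0, 0]
r4 m[φ0→sun] = [7, 9, 10]
r4 m[φ0→ice] = [5, 9, 11]
r4 m[φ1→ice] = [0, 2, 2]
r4 m[φ1→rain] = [8, 14, 7]
r4 m[φ2→ice] = [0, 2, 7]
r4 m[φ2→cld] = [11, 8, 7]
r4 m[φ2→fog] = [7, 7, 10]
r4 m[φ3→ice] = [7, 6, 3]
r4 m[φ4→sun] = [1, 5, 2]
r4 m[φ5→sun] = [4, 4, 4]
r4 m[φ6→sun] = [0, 6, 1]
r4 m[φ7→cld] = [0, 1, 0]
r4 m[φ8→fog] = [2, 0, 9]
r4 m[sun→φ0] = [5, 15, 7]
r4 m[sun→φ4] = [11, 19, 15]
r4 m[sun→φ5] = [8, 20, 13]
r4 m[sun→φ6] = [12, 18, 16]
r4 m[ice→φ0] = [7, 10, 12]
r4 m[ice→φ1] = [12, 17, 21]
r4 m[ice→φ2] = [12, 17, 16]
r4 m[ice→φ3] = [5, 13, 20]
r4 m[cld→φ2] = [0, 1, 0]
r4 m[cld→φ7] = [11, 8, 7]
r4 m[fog→φ2] = [2, 0, 9]
r4 m[fog→φ8] = [7, 7, 10]
r4 m[rain→φ1] = [0, 0, 0]
r5 m[φ0→sun] = [7, 10, 10]
r5 m[φ0→ice] = [5, 9, 11]
r5 m[φ1→ice] = [0, 2, 2]
r5 m[φ1→rain] = [13, 21, 12]
r5 m[φ2→ice] = [0, 2, 7]
r5 m[φ2→cld] = [16, 13, 12]
r5 m[φ2→fog] = [12, 12, 16]
r5 m[φ3→ice] = [7, 6, 3]
r5 m[φ4→sun] = [1, 5, 2]
r5 m[φ5→sun] = [4, 4, 4]
r5 m[φ6→sun] = [0, 6, 1]
r5 m[φ7→cld] = [0, 1, 0]
r5 m[φ8→fog] = [2, 0, 9]
r5 m[sun→φ0] = [5, 15, 7]
r5 m[sun→φ4] = [11, 19, 15]
r5 m[sun→φ5] = [8, 20, 13]
r5 m[sun→φ6] = [12, 18, 16]
r5 m[ice→φ0] = [7, 10, 12]
r5 m[ice→φ1] = [12, 17, 21]
r5 m[ice→φ2] = [12, 17, 16]
r5 m[ice→φ3] = [5, 13, 20]
r5 m[cld→φ2] = [0, 1, 0]
r5 m[cld→φ7] = [11, 8, 7]
r5 m[fog→φ2] = [2, 0, 9]
r5 m[fog→φ8] = [7, 7, 10]
r5 m[rain→φ1] = [0, 0, 0]
r6 m[φ0→sun] = [7, 10, 10]
r6 m[φ0→ice] = [5, 9, 11]
r6 m[φ1→ice] = [0, 2, 2]
r6 m[φ1→rain] = [13, 21, 12]
r6 m[φ2→ice] = [0, 2, 7]
r6 m[φ2→cld] = [16, 13, 12]
r6 m[φ2→fog] = [12, 12, 16]
r6 m[φ3→ice] = [7, 6, 3]
r6 m[φ4→sun] = [1, 5, 2]
r6 m[φ5→sun] = [4, 4, 4]
r6 m[φ6→sun] = [0, 6, 1]
r6 m[φ7→cld] = [0, 1, 0]
r6 m[φ8→fog] = [2, 0, 9]
r6 m[sun→φ0] = [5, 15, 7]
r6 m[sun→φ4] = [11, 20, 15]
r6 m[sun→φ5] = [8, 21, 13]
r6 m[sun→φ6] = [12, 19, 16]
r6 m[ice→φ0] = [7, 10, 12]
r6 m[ice→φ1] = [12, 17, 21]
r6 m[ice→φ2] = [12, 17, 16]
r6 m[ice→φ3] = [5, 13, 20]
r6 m[cld→φ2] = [0, 1, 0]
r6 m[cld→φ7] = [16, 13, 12]
r6 m[fog→φ2] = [2, 0, 9]
r6 m[fog→φ8] = [12, 12, 16]
r6 m[rain→φ1] = [0, 0, 0]
r7 m[φ0→sun] = [7, 10, 10]
r7 m[φ0→ice] = [5, 9, 11]
r7 m[φ1→ice] = [0, 2, 2]
r7 m[φ1→rain] = [13, 21, 12]
r7 m[φ2→ice] = [0, 2, 7]
r7 m[φ2→cld] = [16, 13, 12]
r7 m[φ2→fog] = [12, 12, 16]
r7 m[φ3→ice] = [7, 6, 3]
r7 m[φ4→sun] = [1, 5, 2]
r7 m[φ5→sun] = [4, 4, 4]
r7 m[φ6→sun] = [0, 6, 1]
r7 m[φ7→cld] = [0, 1, 0]
r7 m[φ8→fog] = [2, 0, 9]
r7 m[sun→φ0] = [5, 15, 7]
r7 m[sun→φ4] = [11, 20, 15]
r7 m[sun→φ5] = [8, 21, 13]
r7 m[sun→φ6] = [12, 19, 16]
r7 m[ice→φ0] = [7, 10, 12]
r7 m[ice→φ1] = [12, 17, 21]
r7 m[ice→φ2] = [12, 17, 16]
r7 m[ice→φ3] = [5, 13, 20]
r7 m[cld→φ2] = [0, 1, 0]
r7 m[cld→φ7] = [16, 13, 12]
r7 m[fog→φ2] = [2, 0, 9]
r7 m[fog→φ8] = [12, 12, 16]
r7 m[rain→φ1] = [0, 0, 0]
fixed point reached at round 7
b[fog] = ⊗ incoming = [14, 12, 25]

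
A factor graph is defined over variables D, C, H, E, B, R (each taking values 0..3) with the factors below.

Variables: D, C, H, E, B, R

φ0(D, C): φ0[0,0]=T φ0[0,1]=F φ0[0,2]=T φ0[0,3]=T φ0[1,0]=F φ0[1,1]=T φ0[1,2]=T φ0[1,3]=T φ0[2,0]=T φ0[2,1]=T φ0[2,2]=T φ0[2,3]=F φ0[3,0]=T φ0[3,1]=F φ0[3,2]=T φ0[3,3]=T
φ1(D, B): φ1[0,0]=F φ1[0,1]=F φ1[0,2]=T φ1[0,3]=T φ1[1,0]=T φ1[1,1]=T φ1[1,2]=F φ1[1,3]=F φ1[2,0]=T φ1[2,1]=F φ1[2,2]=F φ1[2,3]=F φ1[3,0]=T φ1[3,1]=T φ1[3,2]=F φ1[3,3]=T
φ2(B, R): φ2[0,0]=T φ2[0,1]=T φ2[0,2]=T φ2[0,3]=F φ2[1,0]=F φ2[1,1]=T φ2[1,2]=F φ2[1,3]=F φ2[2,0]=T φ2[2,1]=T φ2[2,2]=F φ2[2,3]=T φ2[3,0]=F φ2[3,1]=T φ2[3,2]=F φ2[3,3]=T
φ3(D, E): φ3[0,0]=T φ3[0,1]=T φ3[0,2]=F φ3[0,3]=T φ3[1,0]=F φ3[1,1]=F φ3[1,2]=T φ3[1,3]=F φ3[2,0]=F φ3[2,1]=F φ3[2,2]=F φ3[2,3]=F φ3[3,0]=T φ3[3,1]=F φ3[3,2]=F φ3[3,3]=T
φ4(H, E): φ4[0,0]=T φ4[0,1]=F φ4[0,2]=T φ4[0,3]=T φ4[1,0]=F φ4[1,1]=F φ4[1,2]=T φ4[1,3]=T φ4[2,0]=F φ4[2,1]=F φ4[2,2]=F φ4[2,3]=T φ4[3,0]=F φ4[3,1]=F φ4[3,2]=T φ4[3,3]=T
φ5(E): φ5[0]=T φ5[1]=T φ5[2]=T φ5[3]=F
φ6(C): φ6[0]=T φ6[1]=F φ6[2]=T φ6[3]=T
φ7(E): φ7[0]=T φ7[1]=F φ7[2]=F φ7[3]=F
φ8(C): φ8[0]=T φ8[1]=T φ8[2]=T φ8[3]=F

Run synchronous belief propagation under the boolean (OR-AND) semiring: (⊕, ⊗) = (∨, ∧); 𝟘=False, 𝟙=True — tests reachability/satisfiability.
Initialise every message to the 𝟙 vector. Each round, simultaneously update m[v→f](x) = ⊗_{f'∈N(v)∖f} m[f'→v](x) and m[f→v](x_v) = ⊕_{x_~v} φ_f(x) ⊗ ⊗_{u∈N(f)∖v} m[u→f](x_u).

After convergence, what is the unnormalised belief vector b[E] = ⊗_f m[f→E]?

b[E] = [T, F, F, F]

init: all messages = 𝟙 over 4 values
r1 m[φ0→D] = [T, T, T, T]
r1 m[φ0→C] = [T, T, T, T]
r1 m[φ1→D] = [T, T, T, T]
r1 m[φ1→B] = [T, T, T, T]
r1 m[φ2→B] = [T, T, T, T]
r1 m[φ2→R] = [T, T, T, T]
r1 m[φ3→D] = [T, T, F, T]
r1 m[φ3→E] = [T, T, T, T]
r1 m[φ4→H] = [T, T, T, T]
r1 m[φ4→E] = [T, F, T, T]
r1 m[φ5→E] = [T, T, T, F]
r1 m[φ6→C] = [T, F, T, T]
r1 m[φ7→E] = [T, F, F, F]
r1 m[φ8→C] = [T, T, T, F]
r1 m[D→φ0] = [T, T, T, T]
r1 m[D→φ1] = [T, T, T, T]
r1 m[D→φ3] = [T, T, T, T]
r1 m[C→φ0] = [T, T, T, T]
r1 m[C→φ6] = [T, T, T, T]
r1 m[C→φ8] = [T, T, T, T]
r1 m[H→φ4] = [T, T, T, T]
r1 m[E→φ3] = [T, T, T, T]
r1 m[E→φ4] = [T, T, T, T]
r1 m[E→φ5] = [T, T, T, T]
r1 m[E→φ7] = [T, T, T, T]
r1 m[B→φ1] = [T, T, T, T]
r1 m[B→φ2] = [T, T, T, T]
r1 m[R→φ2] = [T, T, T, T]
r2 m[φ0→D] = [T, T, T, T]
r2 m[φ0→C] = [T, T, T, T]
r2 m[φ1→D] = [T, T, T, T]
r2 m[φ1→B] = [T, T, T, T]
r2 m[φ2→B] = [T, T, T, T]
r2 m[φ2→R] = [T, T, T, T]
r2 m[φ3→D] = [T, T, F, T]
r2 m[φ3→E] = [T, T, T, T]
r2 m[φ4→H] = [T, T, T, T]
r2 m[φ4→E] = [T, F, T, T]
r2 m[φ5→E] = [T, T, T, F]
r2 m[φ6→C] = [T, F, T, T]
r2 m[φ7→E] = [T, F, F, F]
r2 m[φ8→C] = [T, T, T, F]
r2 m[D→φ0] = [T, T, F, T]
r2 m[D→φ1] = [T, T, F, T]
r2 m[D→φ3] = [T, T, T, T]
r2 m[C→φ0] = [T, F, T, F]
r2 m[C→φ6] = [T, T, T, F]
r2 m[C→φ8] = [T, F, T, T]
r2 m[H→φ4] = [T, T, T, T]
r2 m[E→φ3] = [T, F, F, F]
r2 m[E→φ4] = [T, F, F, F]
r2 m[E→φ5] = [T, F, F, F]
r2 m[E→φ7] = [T, F, T, F]
r2 m[B→φ1] = [T, T, T, T]
r2 m[B→φ2] = [T, T, T, T]
r2 m[R→φ2] = [T, T, T, T]
r3 m[φ0→D] = [T, T, T, T]
r3 m[φ0→C] = [T, T, T, T]
r3 m[φ1→D] = [T, T, T, T]
r3 m[φ1→B] = [T, T, T, T]
r3 m[φ2→B] = [T, T, T, T]
r3 m[φ2→R] = [T, T, T, T]
r3 m[φ3→D] = [T, F, F, T]
r3 m[φ3→E] = [T, T, T, T]
r3 m[φ4→H] = [T, F, F, F]
r3 m[φ4→E] = [T, F, T, T]
r3 m[φ5→E] = [T, T, T, F]
r3 m[φ6→C] = [T, F, T, T]
r3 m[φ7→E] = [T, F, F, F]
r3 m[φ8→C] = [T, T, T, F]
r3 m[D→φ0] = [T, T, F, T]
r3 m[D→φ1] = [T, T, F, T]
r3 m[D→φ3] = [T, T, T, T]
r3 m[C→φ0] = [T, F, T, F]
r3 m[C→φ6] = [T, T, T, F]
r3 m[C→φ8] = [T, F, T, T]
r3 m[H→φ4] = [T, T, T, T]
r3 m[E→φ3] = [T, F, F, F]
r3 m[E→φ4] = [T, F, F, F]
r3 m[E→φ5] = [T, F, F, F]
r3 m[E→φ7] = [T, F, T, F]
r3 m[B→φ1] = [T, T, T, T]
r3 m[B→φ2] = [T, T, T, T]
r3 m[R→φ2] = [T, T, T, T]
r4 m[φ0→D] = [T, T, T, T]
r4 m[φ0→C] = [T, T, T, T]
r4 m[φ1→D] = [T, T, T, T]
r4 m[φ1→B] = [T, T, T, T]
r4 m[φ2→B] = [T, T, T, T]
r4 m[φ2→R] = [T, T, T, T]
r4 m[φ3→D] = [T, F, F, T]
r4 m[φ3→E] = [T, T, T, T]
r4 m[φ4→H] = [T, F, F, F]
r4 m[φ4→E] = [T, F, T, T]
r4 m[φ5→E] = [T, T, T, F]
r4 m[φ6→C] = [T, F, T, T]
r4 m[φ7→E] = [T, F, F, F]
r4 m[φ8→C] = [T, T, T, F]
r4 m[D→φ0] = [T, F, F, T]
r4 m[D→φ1] = [T, F, F, T]
r4 m[D→φ3] = [T, T, T, T]
r4 m[C→φ0] = [T, F, T, F]
r4 m[C→φ6] = [T, T, T, F]
r4 m[C→φ8] = [T, F, T, T]
r4 m[H→φ4] = [T, T, T, T]
r4 m[E→φ3] = [T, F, F, F]
r4 m[E→φ4] = [T, F, F, F]
r4 m[E→φ5] = [T, F, F, F]
r4 m[E→φ7] = [T, F, T, F]
r4 m[B→φ1] = [T, T, T, T]
r4 m[B→φ2] = [T, T, T, T]
r4 m[R→φ2] = [T, T, T, T]
r5 m[φ0→D] = [T, T, T, T]
r5 m[φ0→C] = [T, F, T, T]
r5 m[φ1→D] = [T, T, T, T]
r5 m[φ1→B] = [T, T, T, T]
r5 m[φ2→B] = [T, T, T, T]
r5 m[φ2→R] = [T, T, T, T]
r5 m[φ3→D] = [T, F, F, T]
r5 m[φ3→E] = [T, T, T, T]
r5 m[φ4→H] = [T, F, F, F]
r5 m[φ4→E] = [T, F, T, T]
r5 m[φ5→E] = [T, T, T, F]
r5 m[φ6→C] = [T, F, T, T]
r5 m[φ7→E] = [T, F, F, F]
r5 m[φ8→C] = [T, T, T, F]
r5 m[D→φ0] = [T, F, F, T]
r5 m[D→φ1] = [T, F, F, T]
r5 m[D→φ3] = [T, T, T, T]
r5 m[C→φ0] = [T, F, T, F]
r5 m[C→φ6] = [T, T, T, F]
r5 m[C→φ8] = [T, F, T, T]
r5 m[H→φ4] = [T, T, T, T]
r5 m[E→φ3] = [T, F, F, F]
r5 m[E→φ4] = [T, F, F, F]
r5 m[E→φ5] = [T, F, F, F]
r5 m[E→φ7] = [T, F, T, F]
r5 m[B→φ1] = [T, T, T, T]
r5 m[B→φ2] = [T, T, T, T]
r5 m[R→φ2] = [T, T, T, T]
r6 m[φ0→D] = [T, T, T, T]
r6 m[φ0→C] = [T, F, T, T]
r6 m[φ1→D] = [T, T, T, T]
r6 m[φ1→B] = [T, T, T, T]
r6 m[φ2→B] = [T, T, T, T]
r6 m[φ2→R] = [T, T, T, T]
r6 m[φ3→D] = [T, F, F, T]
r6 m[φ3→E] = [T, T, T, T]
r6 m[φ4→H] = [T, F, F, F]
r6 m[φ4→E] = [T, F, T, T]
r6 m[φ5→E] = [T, T, T, F]
r6 m[φ6→C] = [T, F, T, T]
r6 m[φ7→E] = [T, F, F, F]
r6 m[φ8→C] = [T, T, T, F]
r6 m[D→φ0] = [T, F, F, T]
r6 m[D→φ1] = [T, F, F, T]
r6 m[D→φ3] = [T, T, T, T]
r6 m[C→φ0] = [T, F, T, F]
r6 m[C→φ6] = [T, F, T, F]
r6 m[C→φ8] = [T, F, T, T]
r6 m[H→φ4] = [T, T, T, T]
r6 m[E→φ3] = [T, F, F, F]
r6 m[E→φ4] = [T, F, F, F]
r6 m[E→φ5] = [T, F, F, F]
r6 m[E→φ7] = [T, F, T, F]
r6 m[B→φ1] = [T, T, T, T]
r6 m[B→φ2] = [T, T, T, T]
r6 m[R→φ2] = [T, T, T, T]
r7 m[φ0→D] = [T, T, T, T]
r7 m[φ0→C] = [T, F, T, T]
r7 m[φ1→D] = [T, T, T, T]
r7 m[φ1→B] = [T, T, T, T]
r7 m[φ2→B] = [T, T, T, T]
r7 m[φ2→R] = [T, T, T, T]
r7 m[φ3→D] = [T, F, F, T]
r7 m[φ3→E] = [T, T, T, T]
r7 m[φ4→H] = [T, F, F, F]
r7 m[φ4→E] = [T, F, T, T]
r7 m[φ5→E] = [T, T, T, F]
r7 m[φ6→C] = [T, F, T, T]
r7 m[φ7→E] = [T, F, F, F]
r7 m[φ8→C] = [T, T, T, F]
r7 m[D→φ0] = [T, F, F, T]
r7 m[D→φ1] = [T, F, F, T]
r7 m[D→φ3] = [T, T, T, T]
r7 m[C→φ0] = [T, F, T, F]
r7 m[C→φ6] = [T, F, T, F]
r7 m[C→φ8] = [T, F, T, T]
r7 m[H→φ4] = [T, T, T, T]
r7 m[E→φ3] = [T, F, F, F]
r7 m[E→φ4] = [T, F, F, F]
r7 m[E→φ5] = [T, F, F, F]
r7 m[E→φ7] = [T, F, T, F]
r7 m[B→φ1] = [T, T, T, T]
r7 m[B→φ2] = [T, T, T, T]
r7 m[R→φ2] = [T, T, T, T]
fixed point reached at round 7
b[E] = ⊗ incoming = [T, F, F, F]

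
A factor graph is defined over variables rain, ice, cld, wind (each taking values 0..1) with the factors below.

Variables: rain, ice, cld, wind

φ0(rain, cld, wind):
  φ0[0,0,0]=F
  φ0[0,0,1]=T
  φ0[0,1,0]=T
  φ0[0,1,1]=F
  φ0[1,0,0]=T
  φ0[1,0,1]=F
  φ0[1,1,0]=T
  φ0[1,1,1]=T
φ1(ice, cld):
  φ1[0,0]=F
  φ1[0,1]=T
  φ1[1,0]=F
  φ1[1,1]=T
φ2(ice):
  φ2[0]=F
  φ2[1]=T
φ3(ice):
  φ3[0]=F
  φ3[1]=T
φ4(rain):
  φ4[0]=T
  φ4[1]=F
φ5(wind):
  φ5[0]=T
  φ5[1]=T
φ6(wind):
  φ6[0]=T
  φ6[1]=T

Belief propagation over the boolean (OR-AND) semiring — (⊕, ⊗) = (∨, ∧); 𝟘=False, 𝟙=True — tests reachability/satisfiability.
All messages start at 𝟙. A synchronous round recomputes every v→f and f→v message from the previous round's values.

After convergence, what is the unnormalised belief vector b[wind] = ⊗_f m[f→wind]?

b[wind] = [T, F]

init: all messages = 𝟙 over 2 values
r1 m[φ0→rain] = [T, T]
r1 m[φ0→cld] = [T, T]
r1 m[φ0→wind] = [T, T]
r1 m[φ1→ice] = [T, T]
r1 m[φ1→cld] = [F, T]
r1 m[φ2→ice] = [F, T]
r1 m[φ3→ice] = [F, T]
r1 m[φ4→rain] = [T, F]
r1 m[φ5→wind] = [T, T]
r1 m[φ6→wind] = [T, T]
r1 m[rain→φ0] = [T, T]
r1 m[rain→φ4] = [T, T]
r1 m[ice→φ1] = [T, T]
r1 m[ice→φ2] = [T, T]
r1 m[ice→φ3] = [T, T]
r1 m[cld→φ0] = [T, T]
r1 m[cld→φ1] = [T, T]
r1 m[wind→φ0] = [T, T]
r1 m[wind→φ5] = [T, T]
r1 m[wind→φ6] = [T, T]
r2 m[φ0→rain] = [T, T]
r2 m[φ0→cld] = [T, T]
r2 m[φ0→wind] = [T, T]
r2 m[φ1→ice] = [T, T]
r2 m[φ1→cld] = [F, T]
r2 m[φ2→ice] = [F, T]
r2 m[φ3→ice] = [F, T]
r2 m[φ4→rain] = [T, F]
r2 m[φ5→wind] = [T, T]
r2 m[φ6→wind] = [T, T]
r2 m[rain→φ0] = [T, F]
r2 m[rain→φ4] = [T, T]
r2 m[ice→φ1] = [F, T]
r2 m[ice→φ2] = [F, T]
r2 m[ice→φ3] = [F, T]
r2 m[cld→φ0] = [F, T]
r2 m[cld→φ1] = [T, T]
r2 m[wind→φ0] = [T, T]
r2 m[wind→φ5] = [T, T]
r2 m[wind→φ6] = [T, T]
r3 m[φ0→rain] = [T, T]
r3 m[φ0→cld] = [T, T]
r3 m[φ0→wind] = [T, F]
r3 m[φ1→ice] = [T, T]
r3 m[φ1→cld] = [F, T]
r3 m[φ2→ice] = [F, T]
r3 m[φ3→ice] = [F, T]
r3 m[φ4→rain] = [T, F]
r3 m[φ5→wind] = [T, T]
r3 m[φ6→wind] = [T, T]
r3 m[rain→φ0] = [T, F]
r3 m[rain→φ4] = [T, T]
r3 m[ice→φ1] = [F, T]
r3 m[ice→φ2] = [F, T]
r3 m[ice→φ3] = [F, T]
r3 m[cld→φ0] = [F, T]
r3 m[cld→φ1] = [T, T]
r3 m[wind→φ0] = [T, T]
r3 m[wind→φ5] = [T, T]
r3 m[wind→φ6] = [T, T]
r4 m[φ0→rain] = [T, T]
r4 m[φ0→cld] = [T, T]
r4 m[φ0→wind] = [T, F]
r4 m[φ1→ice] = [T, T]
r4 m[φ1→cld] = [F, T]
r4 m[φ2→ice] = [F, T]
r4 m[φ3→ice] = [F, T]
r4 m[φ4→rain] = [T, F]
r4 m[φ5→wind] = [T, T]
r4 m[φ6→wind] = [T, T]
r4 m[rain→φ0] = [T, F]
r4 m[rain→φ4] = [T, T]
r4 m[ice→φ1] = [F, T]
r4 m[ice→φ2] = [F, T]
r4 m[ice→φ3] = [F, T]
r4 m[cld→φ0] = [F, T]
r4 m[cld→φ1] = [T, T]
r4 m[wind→φ0] = [T, T]
r4 m[wind→φ5] = [T, F]
r4 m[wind→φ6] = [T, F]
r5 m[φ0→rain] = [T, T]
r5 m[φ0→cld] = [T, T]
r5 m[φ0→wind] = [T, F]
r5 m[φ1→ice] = [T, T]
r5 m[φ1→cld] = [F, T]
r5 m[φ2→ice] = [F, T]
r5 m[φ3→ice] = [F, T]
r5 m[φ4→rain] = [T, F]
r5 m[φ5→wind] = [T, T]
r5 m[φ6→wind] = [T, T]
r5 m[rain→φ0] = [T, F]
r5 m[rain→φ4] = [T, T]
r5 m[ice→φ1] = [F, T]
r5 m[ice→φ2] = [F, T]
r5 m[ice→φ3] = [F, T]
r5 m[cld→φ0] = [F, T]
r5 m[cld→φ1] = [T, T]
r5 m[wind→φ0] = [T, T]
r5 m[wind→φ5] = [T, F]
r5 m[wind→φ6] = [T, F]
fixed point reached at round 5
b[wind] = ⊗ incoming = [T, F]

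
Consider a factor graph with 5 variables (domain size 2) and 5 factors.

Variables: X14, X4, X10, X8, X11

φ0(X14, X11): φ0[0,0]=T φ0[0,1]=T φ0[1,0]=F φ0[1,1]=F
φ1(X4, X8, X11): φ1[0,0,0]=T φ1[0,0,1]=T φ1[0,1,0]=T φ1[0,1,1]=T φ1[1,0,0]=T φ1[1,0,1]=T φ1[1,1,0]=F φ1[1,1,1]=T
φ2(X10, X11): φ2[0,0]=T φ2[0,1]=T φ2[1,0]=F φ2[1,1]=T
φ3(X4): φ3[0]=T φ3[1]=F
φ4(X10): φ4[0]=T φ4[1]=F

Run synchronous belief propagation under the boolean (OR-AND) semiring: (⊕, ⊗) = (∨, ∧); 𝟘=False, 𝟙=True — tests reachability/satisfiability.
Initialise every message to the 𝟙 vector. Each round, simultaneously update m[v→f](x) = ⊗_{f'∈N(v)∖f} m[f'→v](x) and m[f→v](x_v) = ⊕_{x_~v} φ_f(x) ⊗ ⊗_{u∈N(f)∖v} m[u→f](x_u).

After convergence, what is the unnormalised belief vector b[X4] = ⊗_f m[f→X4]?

b[X4] = [T, F]

init: all messages = 𝟙 over 2 values
r1 m[φ0→X14] = [T, F]
r1 m[φ0→X11] = [T, T]
r1 m[φ1→X4] = [T, T]
r1 m[φ1→X8] = [T, T]
r1 m[φ1→X11] = [T, T]
r1 m[φ2→X10] = [T, T]
r1 m[φ2→X11] = [T, T]
r1 m[φ3→X4] = [T, F]
r1 m[φ4→X10] = [T, F]
r1 m[X14→φ0] = [T, T]
r1 m[X4→φ1] = [T, T]
r1 m[X4→φ3] = [T, T]
r1 m[X10→φ2] = [T, T]
r1 m[X10→φ4] = [T, T]
r1 m[X8→φ1] = [T, T]
r1 m[X11→φ0] = [T, T]
r1 m[X11→φ1] = [T, T]
r1 m[X11→φ2] = [T, T]
r2 m[φ0→X14] = [T, F]
r2 m[φ0→X11] = [T, T]
r2 m[φ1→X4] = [T, T]
r2 m[φ1→X8] = [T, T]
r2 m[φ1→X11] = [T, T]
r2 m[φ2→X10] = [T, T]
r2 m[φ2→X11] = [T, T]
r2 m[φ3→X4] = [T, F]
r2 m[φ4→X10] = [T, F]
r2 m[X14→φ0] = [T, T]
r2 m[X4→φ1] = [T, F]
r2 m[X4→φ3] = [T, T]
r2 m[X10→φ2] = [T, F]
r2 m[X10→φ4] = [T, T]
r2 m[X8→φ1] = [T, T]
r2 m[X11→φ0] = [T, T]
r2 m[X11→φ1] = [T, T]
r2 m[X11→φ2] = [T, T]
r3 m[φ0→X14] = [T, F]
r3 m[φ0→X11] = [T, T]
r3 m[φ1→X4] = [T, T]
r3 m[φ1→X8] = [T, T]
r3 m[φ1→X11] = [T, T]
r3 m[φ2→X10] = [T, T]
r3 m[φ2→X11] = [T, T]
r3 m[φ3→X4] = [T, F]
r3 m[φ4→X10] = [T, F]
r3 m[X14→φ0] = [T, T]
r3 m[X4→φ1] = [T, F]
r3 m[X4→φ3] = [T, T]
r3 m[X10→φ2] = [T, F]
r3 m[X10→φ4] = [T, T]
r3 m[X8→φ1] = [T, T]
r3 m[X11→φ0] = [T, T]
r3 m[X11→φ1] = [T, T]
r3 m[X11→φ2] = [T, T]
fixed point reached at round 3
b[X4] = ⊗ incoming = [T, F]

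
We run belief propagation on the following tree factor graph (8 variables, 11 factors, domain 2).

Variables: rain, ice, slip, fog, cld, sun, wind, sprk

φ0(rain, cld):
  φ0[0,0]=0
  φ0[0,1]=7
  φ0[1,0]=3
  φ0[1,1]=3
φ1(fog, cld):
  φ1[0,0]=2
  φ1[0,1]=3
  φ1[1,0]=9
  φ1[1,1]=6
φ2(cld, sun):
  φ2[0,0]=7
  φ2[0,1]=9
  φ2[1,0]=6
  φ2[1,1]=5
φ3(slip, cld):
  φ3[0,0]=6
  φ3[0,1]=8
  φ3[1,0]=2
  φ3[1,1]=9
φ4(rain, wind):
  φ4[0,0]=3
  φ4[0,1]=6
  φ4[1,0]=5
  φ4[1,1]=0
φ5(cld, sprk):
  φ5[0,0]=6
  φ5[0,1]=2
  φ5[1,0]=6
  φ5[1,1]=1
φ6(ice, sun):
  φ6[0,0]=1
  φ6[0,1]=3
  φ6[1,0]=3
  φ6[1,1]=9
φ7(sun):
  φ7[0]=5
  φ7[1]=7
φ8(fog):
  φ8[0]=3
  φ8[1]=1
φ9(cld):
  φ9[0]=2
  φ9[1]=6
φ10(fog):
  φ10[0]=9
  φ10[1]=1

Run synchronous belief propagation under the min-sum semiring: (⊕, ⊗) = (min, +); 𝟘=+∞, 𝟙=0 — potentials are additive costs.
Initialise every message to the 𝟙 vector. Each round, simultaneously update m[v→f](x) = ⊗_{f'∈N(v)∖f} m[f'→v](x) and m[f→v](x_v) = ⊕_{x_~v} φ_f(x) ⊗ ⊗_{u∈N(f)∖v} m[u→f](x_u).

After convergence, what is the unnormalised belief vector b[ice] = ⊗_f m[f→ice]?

init: all messages = 𝟙 over 2 values
r1 m[φ0→rain] = [0, 3]
r1 m[φ0→cld] = [0, 3]
r1 m[φ1→fog] = [2, 6]
r1 m[φ1→cld] = [2, 3]
r1 m[φ2→cld] = [7, 5]
r1 m[φ2→sun] = [6, 5]
r1 m[φ3→slip] = [6, 2]
r1 m[φ3→cld] = [2, 8]
r1 m[φ4→rain] = [3, 0]
r1 m[φ4→wind] = [3, 0]
r1 m[φ5→cld] = [2, 1]
r1 m[φ5→sprk] = [6, 1]
r1 m[φ6→ice] = [1, 3]
r1 m[φ6→sun] = [1, 3]
r1 m[φ7→sun] = [5, 7]
r1 m[φ8→fog] = [3, 1]
r1 m[φ9→cld] = [2, 6]
r1 m[φ10→fog] = [9, 1]
r1 m[rain→φ0] = [0, 0]
r1 m[rain→φ4] = [0, 0]
r1 m[ice→φ6] = [0, 0]
r1 m[slip→φ3] = [0, 0]
r1 m[fog→φ1] = [0, 0]
r1 m[fog→φ8] = [0, 0]
r1 m[fog→φ10] = [0, 0]
r1 m[cld→φ0] = [0, 0]
r1 m[cld→φ1] = [0, 0]
r1 m[cld→φ2] = [0, 0]
r1 m[cld→φ3] = [0, 0]
r1 m[cld→φ5] = [0, 0]
r1 m[cld→φ9] = [0, 0]
r1 m[sun→φ2] = [0, 0]
r1 m[sun→φ6] = [0, 0]
r1 m[sun→φ7] = [0, 0]
r1 m[wind→φ4] = [0, 0]
r1 m[sprk→φ5] = [0, 0]
r2 m[φ0→rain] = [0, 3]
r2 m[φ0→cld] = [0, 3]
r2 m[φ1→fog] = [2, 6]
r2 m[φ1→cld] = [2, 3]
r2 m[φ2→cld] = [7, 5]
r2 m[φ2→sun] = [6, 5]
r2 m[φ3→slip] = [6, 2]
r2 m[φ3→cld] = [2, 8]
r2 m[φ4→rain] = [3, 0]
r2 m[φ4→wind] = [3, 0]
r2 m[φ5→cld] = [2, 1]
r2 m[φ5→sprk] = [6, 1]
r2 m[φ6→ice] = [1, 3]
r2 m[φ6→sun] = [1, 3]
r2 m[φ7→sun] = [5, 7]
r2 m[φ8→fog] = [3, 1]
r2 m[φ9→cld] = [2, 6]
r2 m[φ10→fog] = [9, 1]
r2 m[rain→φ0] = [3, 0]
r2 m[rain→φ4] = [0, 3]
r2 m[ice→φ6] = [0, 0]
r2 m[slip→φ3] = [0, 0]
r2 m[fog→φ1] = [12, 2]
r2 m[fog→φ8] = [11, 7]
r2 m[fog→φ10] = [5, 7]
r2 m[cld→φ0] = [15, 23]
r2 m[cld→φ1] = [13, 23]
r2 m[cld→φ2] = [8, 21]
r2 m[cld→φ3] = [13, 18]
r2 m[cld→φ5] = [13, 25]
r2 m[cld→φ9] = [13, 20]
r2 m[sun→φ2] = [6, 10]
r2 m[sun→φ6] = [11, 12]
r2 m[sun→φ7] = [7, 8]
r2 m[wind→φ4] = [0, 0]
r2 m[sprk→φ5] = [0, 0]
r3 m[φ0→rain] = [15, 18]
r3 m[φ0→cld] = [3, 3]
r3 m[φ1→fog] = [15, 22]
r3 m[φ1→cld] = [11, 8]
r3 m[φ2→cld] = [13, 12]
r3 m[φ2→sun] = [15, 17]
r3 m[φ3→slip] = [19, 15]
r3 m[φ3→cld] = [2, 8]
r3 m[φ4→rain] = [3, 0]
r3 m[φ4→wind] = [3, 3]
r3 m[φ5→cld] = [2, 1]
r3 m[φ5→sprk] = [19, 15]
r3 m[φ6→ice] = [12, 14]
r3 m[φ6→sun] = [1, 3]
r3 m[φ7→sun] = [5, 7]
r3 m[φ8→fog] = [3, 1]
r3 m[φ9→cld] = [2, 6]
r3 m[φ10→fog] = [9, 1]
r3 m[rain→φ0] = [3, 0]
r3 m[rain→φ4] = [0, 3]
r3 m[ice→φ6] = [0, 0]
r3 m[slip→φ3] = [0, 0]
r3 m[fog→φ1] = [12, 2]
r3 m[fog→φ8] = [11, 7]
r3 m[fog→φ10] = [5, 7]
r3 m[cld→φ0] = [15, 23]
r3 m[cld→φ1] = [13, 23]
r3 m[cld→φ2] = [8, 21]
r3 m[cld→φ3] = [13, 18]
r3 m[cld→φ5] = [13, 25]
r3 m[cld→φ9] = [13, 20]
r3 m[sun→φ2] = [6, 10]
r3 m[sun→φ6] = [11, 12]
r3 m[sun→φ7] = [7, 8]
r3 m[wind→φ4] = [0, 0]
r3 m[sprk→φ5] = [0, 0]
r4 m[φ0→rain] = [15, 18]
r4 m[φ0→cld] = [3, 3]
r4 m[φ1→fog] = [15, 22]
r4 m[φ1→cld] = [11, 8]
r4 m[φ2→cld] = [13, 12]
r4 m[φ2→sun] = [15, 17]
r4 m[φ3→slip] = [19, 15]
r4 m[φ3→cld] = [2, 8]
r4 m[φ4→rain] = [3, 0]
r4 m[φ4→wind] = [3, 3]
r4 m[φ5→cld] = [2, 1]
r4 m[φ5→sprk] = [19, 15]
r4 m[φ6→ice] = [12, 14]
r4 m[φ6→sun] = [1, 3]
r4 m[φ7→sun] = [5, 7]
r4 m[φ8→fog] = [3, 1]
r4 m[φ9→cld] = [2, 6]
r4 m[φ10→fog] = [9, 1]
r4 m[rain→φ0] = [3, 0]
r4 m[rain→φ4] = [15, 18]
r4 m[ice→φ6] = [0, 0]
r4 m[slip→φ3] = [0, 0]
r4 m[fog→φ1] = [12, 2]
r4 m[fog→φ8] = [24, 23]
r4 m[fog→φ10] = [18, 23]
r4 m[cld→φ0] = [30, 35]
r4 m[cld→φ1] = [22, 30]
r4 m[cld→φ2] = [20, 26]
r4 m[cld→φ3] = [31, 30]
r4 m[cld→φ5] = [31, 37]
r4 m[cld→φ9] = [31, 32]
r4 m[sun→φ2] = [6, 10]
r4 m[sun→φ6] = [20, 24]
r4 m[sun→φ7] = [16, 20]
r4 m[wind→φ4] = [0, 0]
r4 m[sprk→φ5] = [0, 0]
r5 m[φ0→rain] = [30, 33]
r5 m[φ0→cld] = [3, 3]
r5 m[φ1→fog] = [24, 31]
r5 m[φ1→cld] = [11, 8]
r5 m[φ2→cld] = [13, 12]
r5 m[φ2→sun] = [27, 29]
r5 m[φ3→slip] = [37, 33]
r5 m[φ3→cld] = [2, 8]
r5 m[φ4→rain] = [3, 0]
r5 m[φ4→wind] = [18, 18]
r5 m[φ5→cld] = [2, 1]
r5 m[φ5→sprk] = [37, 33]
r5 m[φ6→ice] = [21, 23]
r5 m[φ6→sun] = [1, 3]
r5 m[φ7→sun] = [5, 7]
r5 m[φ8→fog] = [3, 1]
r5 m[φ9→cld] = [2, 6]
r5 m[φ10→fog] = [9, 1]
r5 m[rain→φ0] = [3, 0]
r5 m[rain→φ4] = [15, 18]
r5 m[ice→φ6] = [0, 0]
r5 m[slip→φ3] = [0, 0]
r5 m[fog→φ1] = [12, 2]
r5 m[fog→φ8] = [24, 23]
r5 m[fog→φ10] = [18, 23]
r5 m[cld→φ0] = [30, 35]
r5 m[cld→φ1] = [22, 30]
r5 m[cld→φ2] = [20, 26]
r5 m[cld→φ3] = [31, 30]
r5 m[cld→φ5] = [31, 37]
r5 m[cld→φ9] = [31, 32]
r5 m[sun→φ2] = [6, 10]
r5 m[sun→φ6] = [20, 24]
r5 m[sun→φ7] = [16, 20]
r5 m[wind→φ4] = [0, 0]
r5 m[sprk→φ5] = [0, 0]
r6 m[φ0→rain] = [30, 33]
r6 m[φ0→cld] = [3, 3]
r6 m[φ1→fog] = [24, 31]
r6 m[φ1→cld] = [11, 8]
r6 m[φ2→cld] = [13, 12]
r6 m[φ2→sun] = [27, 29]
r6 m[φ3→slip] = [37, 33]
r6 m[φ3→cld] = [2, 8]
r6 m[φ4→rain] = [3, 0]
r6 m[φ4→wind] = [18, 18]
r6 m[φ5→cld] = [2, 1]
r6 m[φ5→sprk] = [37, 33]
r6 m[φ6→ice] = [21, 23]
r6 m[φ6→sun] = [1, 3]
r6 m[φ7→sun] = [5, 7]
r6 m[φ8→fog] = [3, 1]
r6 m[φ9→cld] = [2, 6]
r6 m[φ10→fog] = [9, 1]
r6 m[rain→φ0] = [3, 0]
r6 m[rain→φ4] = [30, 33]
r6 m[ice→φ6] = [0, 0]
r6 m[slip→φ3] = [0, 0]
r6 m[fog→φ1] = [12, 2]
r6 m[fog→φ8] = [33, 32]
r6 m[fog→φ10] = [27, 32]
r6 m[cld→φ0] = [30, 35]
r6 m[cld→φ1] = [22, 30]
r6 m[cld→φ2] = [20, 26]
r6 m[cld→φ3] = [31, 30]
r6 m[cld→φ5] = [31, 37]
r6 m[cld→φ9] = [31, 32]
r6 m[sun→φ2] = [6, 10]
r6 m[sun→φ6] = [32, 36]
r6 m[sun→φ7] = [28, 32]
r6 m[wind→φ4] = [0, 0]
r6 m[sprk→φ5] = [0, 0]
r7 m[φ0→rain] = [30, 33]
r7 m[φ0→cld] = [3, 3]
r7 m[φ1→fog] = [24, 31]
r7 m[φ1→cld] = [11, 8]
r7 m[φ2→cld] = [13, 12]
r7 m[φ2→sun] = [27, 29]
r7 m[φ3→slip] = [37, 33]
r7 m[φ3→cld] = [2, 8]
r7 m[φ4→rain] = [3, 0]
r7 m[φ4→wind] = [33, 33]
r7 m[φ5→cld] = [2, 1]
r7 m[φ5→sprk] = [37, 33]
r7 m[φ6→ice] = [33, 35]
r7 m[φ6→sun] = [1, 3]
r7 m[φ7→sun] = [5, 7]
r7 m[φ8→fog] = [3, 1]
r7 m[φ9→cld] = [2, 6]
r7 m[φ10→fog] = [9, 1]
r7 m[rain→φ0] = [3, 0]
r7 m[rain→φ4] = [30, 33]
r7 m[ice→φ6] = [0, 0]
r7 m[slip→φ3] = [0, 0]
r7 m[fog→φ1] = [12, 2]
r7 m[fog→φ8] = [33, 32]
r7 m[fog→φ10] = [27, 32]
r7 m[cld→φ0] = [30, 35]
r7 m[cld→φ1] = [22, 30]
r7 m[cld→φ2] = [20, 26]
r7 m[cld→φ3] = [31, 30]
r7 m[cld→φ5] = [31, 37]
r7 m[cld→φ9] = [31, 32]
r7 m[sun→φ2] = [6, 10]
r7 m[sun→φ6] = [32, 36]
r7 m[sun→φ7] = [28, 32]
r7 m[wind→φ4] = [0, 0]
r7 m[sprk→φ5] = [0, 0]
r8 m[φ0→rain] = [30, 33]
r8 m[φ0→cld] = [3, 3]
r8 m[φ1→fog] = [24, 31]
r8 m[φ1→cld] = [11, 8]
r8 m[φ2→cld] = [13, 12]
r8 m[φ2→sun] = [27, 29]
r8 m[φ3→slip] = [37, 33]
r8 m[φ3→cld] = [2, 8]
r8 m[φ4→rain] = [3, 0]
r8 m[φ4→wind] = [33, 33]
r8 m[φ5→cld] = [2, 1]
r8 m[φ5→sprk] = [37, 33]
r8 m[φ6→ice] = [33, 35]
r8 m[φ6→sun] = [1, 3]
r8 m[φ7→sun] = [5, 7]
r8 m[φ8→fog] = [3, 1]
r8 m[φ9→cld] = [2, 6]
r8 m[φ10→fog] = [9, 1]
r8 m[rain→φ0] = [3, 0]
r8 m[rain→φ4] = [30, 33]
r8 m[ice→φ6] = [0, 0]
r8 m[slip→φ3] = [0, 0]
r8 m[fog→φ1] = [12, 2]
r8 m[fog→φ8] = [33, 32]
r8 m[fog→φ10] = [27, 32]
r8 m[cld→φ0] = [30, 35]
r8 m[cld→φ1] = [22, 30]
r8 m[cld→φ2] = [20, 26]
r8 m[cld→φ3] = [31, 30]
r8 m[cld→φ5] = [31, 37]
r8 m[cld→φ9] = [31, 32]
r8 m[sun→φ2] = [6, 10]
r8 m[sun→φ6] = [32, 36]
r8 m[sun→φ7] = [28, 32]
r8 m[wind→φ4] = [0, 0]
r8 m[sprk→φ5] = [0, 0]
fixed point reached at round 8
b[ice] = ⊗ incoming = [33, 35]

b[ice] = [33, 35]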